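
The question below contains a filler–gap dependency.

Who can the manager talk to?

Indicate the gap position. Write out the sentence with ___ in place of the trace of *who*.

Who can the manager talk to ___?

Pre-movement form: The manager can talk to who.
'who' functions as the object of the preposition 'to'. The gap is right after 'to'.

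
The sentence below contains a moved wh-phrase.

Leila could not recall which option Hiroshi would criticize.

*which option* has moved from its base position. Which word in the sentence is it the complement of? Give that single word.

In situ: Hiroshi would criticize which option.
'which option' is the direct object of 'criticize'. Wh-movement fronts it, leaving a gap right after 'criticize':
Leila could not recall which option Hiroshi would criticize ___.

criticize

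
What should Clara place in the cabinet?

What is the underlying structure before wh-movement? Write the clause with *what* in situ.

'what' is the direct object of 'place'. Wh-movement fronts it, leaving a gap right after 'place':
What should Clara place ___ in the cabinet?

Clara should place what in the cabinet.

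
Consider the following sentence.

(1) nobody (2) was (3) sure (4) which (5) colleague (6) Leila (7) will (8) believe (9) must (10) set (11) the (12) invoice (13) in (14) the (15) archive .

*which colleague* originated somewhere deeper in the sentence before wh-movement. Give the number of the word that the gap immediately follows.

8

Before movement: Leila will believe which colleague must set the invoice in the archive.
'which colleague' is the subject of the clause embedded under 'believe'. It moves to the left edge, and the trace sits right after 'believe':
Nobody was sure which colleague Leila will believe ___ must set the invoice in the archive.
'believe' is word 8.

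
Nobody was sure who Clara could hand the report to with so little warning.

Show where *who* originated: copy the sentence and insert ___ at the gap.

Nobody was sure who Clara could hand the report to ___ with so little warning.

Pre-movement form: Clara could hand the report to who with so little warning.
The filler 'who' is interpreted as the object of the preposition 'to' (recipient of 'hand'). The gap is right after 'to'.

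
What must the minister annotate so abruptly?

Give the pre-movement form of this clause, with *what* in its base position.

The minister must annotate what so abruptly.

'what' is the direct object of 'annotate'. Fronting leaves a gap immediately after 'annotate':
What must the minister annotate ___ so abruptly?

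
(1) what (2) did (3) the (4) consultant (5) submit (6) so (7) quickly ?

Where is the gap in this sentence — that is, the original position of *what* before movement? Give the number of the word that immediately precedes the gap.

Underlying clause: The consultant did submit what so quickly.
'what' is the direct object of 'submit'. It moves to the left edge, and the trace sits right after 'submit':
What did the consultant submit ___ so quickly?
'submit' is word 5.

5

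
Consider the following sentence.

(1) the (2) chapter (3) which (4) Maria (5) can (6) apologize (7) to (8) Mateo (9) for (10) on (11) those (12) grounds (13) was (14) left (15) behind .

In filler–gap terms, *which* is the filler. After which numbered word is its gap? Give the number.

9

'which' functions as the object of the preposition 'for'. It moves to the left edge, and the trace sits right after 'for':
The chapter which Maria can apologize to Mateo for ___ on those grounds was left behind.
'for' is word 9.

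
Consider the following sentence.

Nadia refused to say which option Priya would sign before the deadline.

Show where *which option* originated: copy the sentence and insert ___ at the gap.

Before movement: Priya would sign which option before the deadline.
The filler 'which option' is interpreted as the direct object of 'sign'. The gap is right after 'sign'.

Nadia refused to say which option Priya would sign ___ before the deadline.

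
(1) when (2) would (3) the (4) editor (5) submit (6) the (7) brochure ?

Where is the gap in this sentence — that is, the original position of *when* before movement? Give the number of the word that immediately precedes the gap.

7

Underlying clause: The editor would submit the brochure when.
'when' functions as the temporal adjunct. Fronting leaves a gap immediately after 'brochure':
When would the editor submit the brochure ___?
'brochure' is word 7.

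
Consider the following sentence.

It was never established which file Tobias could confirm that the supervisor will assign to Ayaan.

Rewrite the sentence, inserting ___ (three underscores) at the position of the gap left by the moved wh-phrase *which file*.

In situ: Tobias could confirm that the supervisor will assign which file to Ayaan.
The filler 'which file' is interpreted as the direct object of 'assign'. The gap is right after 'assign'.

It was never established which file Tobias could confirm that the supervisor will assign ___ to Ayaan.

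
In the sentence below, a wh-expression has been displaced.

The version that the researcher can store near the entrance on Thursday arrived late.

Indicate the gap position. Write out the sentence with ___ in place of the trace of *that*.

'that' is the direct object of 'store'. The gap is right after 'store'.

The version that the researcher can store ___ near the entrance on Thursday arrived late.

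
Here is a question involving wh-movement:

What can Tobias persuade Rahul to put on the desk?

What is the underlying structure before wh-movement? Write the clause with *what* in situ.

Tobias can persuade Rahul to put what on the desk.

'what' is the direct object of 'put'. Wh-movement fronts it, leaving a gap right after 'put':
What can Tobias persuade Rahul to put ___ on the desk?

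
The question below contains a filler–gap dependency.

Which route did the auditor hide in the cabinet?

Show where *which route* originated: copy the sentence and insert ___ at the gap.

Pre-movement form: The auditor did hide which route in the cabinet.
'which route' functions as the direct object of 'hide'. The gap is right after 'hide'.

Which route did the auditor hide ___ in the cabinet?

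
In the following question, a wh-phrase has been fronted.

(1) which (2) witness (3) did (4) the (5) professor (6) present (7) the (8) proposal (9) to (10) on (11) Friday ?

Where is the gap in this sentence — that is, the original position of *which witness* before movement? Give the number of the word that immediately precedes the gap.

Pre-movement form: The professor did present the proposal to which witness on Friday.
'which witness' is the object of the preposition 'to' (recipient of 'present'). It moves to the left edge, and the trace sits right after 'to':
Which witness did the professor present the proposal to ___ on Friday?
'to' is word 9.

9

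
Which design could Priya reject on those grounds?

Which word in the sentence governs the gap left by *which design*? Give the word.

reject

Underlying clause: Priya could reject which design on those grounds.
'which design' functions as the direct object of 'reject'. Wh-movement fronts it, leaving a gap right after 'reject':
Which design could Priya reject ___ on those grounds?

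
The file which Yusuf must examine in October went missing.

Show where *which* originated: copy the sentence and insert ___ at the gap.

The file which Yusuf must examine ___ in October went missing.

The filler 'which' is interpreted as the direct object of 'examine'. The gap is right after 'examine'.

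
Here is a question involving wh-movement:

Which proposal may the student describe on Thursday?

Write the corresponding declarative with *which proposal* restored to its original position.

'which proposal' functions as the direct object of 'describe'. Fronting leaves a gap immediately after 'describe':
Which proposal may the student describe ___ on Thursday?

The student may describe which proposal on Thursday.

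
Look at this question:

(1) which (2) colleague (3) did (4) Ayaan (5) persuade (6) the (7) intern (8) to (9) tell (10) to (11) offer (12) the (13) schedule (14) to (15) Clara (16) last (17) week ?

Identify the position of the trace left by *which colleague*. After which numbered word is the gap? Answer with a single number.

9

In situ: Ayaan did persuade the intern to tell which colleague to offer the schedule to Clara last week.
The filler 'which colleague' is interpreted as the direct object of 'tell'. It moves to the left edge, and the trace sits right after 'tell':
Which colleague did Ayaan persuade the intern to tell ___ to offer the schedule to Clara last week?
'tell' is word 9.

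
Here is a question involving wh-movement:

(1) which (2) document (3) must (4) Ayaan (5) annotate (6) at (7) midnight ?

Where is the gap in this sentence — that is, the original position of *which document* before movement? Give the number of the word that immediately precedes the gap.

5

Before movement: Ayaan must annotate which document at midnight.
'which document' is the direct object of 'annotate'. It moves to the left edge, and the trace sits right after 'annotate':
Which document must Ayaan annotate ___ at midnight?
'annotate' is word 5.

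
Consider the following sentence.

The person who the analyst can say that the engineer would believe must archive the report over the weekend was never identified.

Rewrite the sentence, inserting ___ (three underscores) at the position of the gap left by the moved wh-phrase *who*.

The person who the analyst can say that the engineer would believe ___ must archive the report over the weekend was never identified.

The filler 'who' is interpreted as the subject of the clause embedded under 'believe'. The gap is right after 'believe'.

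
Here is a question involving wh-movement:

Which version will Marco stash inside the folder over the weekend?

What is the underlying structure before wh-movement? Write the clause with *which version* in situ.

Marco will stash which version inside the folder over the weekend.

'which version' is the direct object of 'stash'. Wh-movement fronts it, leaving a gap right after 'stash':
Which version will Marco stash ___ inside the folder over the weekend?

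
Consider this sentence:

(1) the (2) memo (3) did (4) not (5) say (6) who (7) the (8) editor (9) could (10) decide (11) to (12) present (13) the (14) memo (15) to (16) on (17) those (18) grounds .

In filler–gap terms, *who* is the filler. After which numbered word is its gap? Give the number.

Pre-movement form: The editor could decide to present the memo to who on those grounds.
'who' is the object of the preposition 'to' (recipient of 'present'). Fronting leaves a gap immediately after 'to':
The memo did not say who the editor could decide to present the memo to ___ on those grounds.
'to' is word 15.

15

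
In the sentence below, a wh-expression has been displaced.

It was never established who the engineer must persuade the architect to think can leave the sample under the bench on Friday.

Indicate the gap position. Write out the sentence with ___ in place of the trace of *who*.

Before movement: The engineer must persuade the architect to think who can leave the sample under the bench on Friday.
The filler 'who' is interpreted as the subject of the clause embedded under 'think'. The gap is right after 'think'.

It was never established who the engineer must persuade the architect to think ___ can leave the sample under the bench on Friday.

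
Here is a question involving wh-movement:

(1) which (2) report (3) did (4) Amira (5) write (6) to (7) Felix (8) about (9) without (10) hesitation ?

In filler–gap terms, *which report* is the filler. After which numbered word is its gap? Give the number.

Before movement: Amira did write to Felix about which report without hesitation.
The filler 'which report' is interpreted as the object of the preposition 'about'. Wh-movement fronts it, leaving a gap right after 'about':
Which report did Amira write to Felix about ___ without hesitation?
'about' is word 8.

8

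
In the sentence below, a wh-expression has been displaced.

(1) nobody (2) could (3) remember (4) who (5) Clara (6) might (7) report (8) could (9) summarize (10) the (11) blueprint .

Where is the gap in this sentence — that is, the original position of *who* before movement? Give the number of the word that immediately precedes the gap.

Before movement: Clara might report who could summarize the blueprint.
'who' functions as the subject of the clause embedded under 'report'. Wh-movement fronts it, leaving a gap right after 'report':
Nobody could remember who Clara might report ___ could summarize the blueprint.
'report' is word 7.

7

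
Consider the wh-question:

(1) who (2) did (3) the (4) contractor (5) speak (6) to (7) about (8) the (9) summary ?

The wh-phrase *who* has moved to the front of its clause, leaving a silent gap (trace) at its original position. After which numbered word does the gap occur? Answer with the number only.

6

In situ: The contractor did speak to who about the summary.
The filler 'who' is interpreted as the object of the preposition 'to'. Wh-movement fronts it, leaving a gap right after 'to':
Who did the contractor speak to ___ about the summary?
'to' is word 6.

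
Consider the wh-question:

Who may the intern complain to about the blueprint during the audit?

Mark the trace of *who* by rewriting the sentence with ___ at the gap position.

Before movement: The intern may complain to who about the blueprint during the audit.
'who' is the object of the preposition 'to'. The gap is right after 'to'.

Who may the intern complain to ___ about the blueprint during the audit?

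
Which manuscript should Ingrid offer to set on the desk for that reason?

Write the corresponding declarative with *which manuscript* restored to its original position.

The filler 'which manuscript' is interpreted as the direct object of 'set'. It moves to the left edge, and the trace sits right after 'set':
Which manuscript should Ingrid offer to set ___ on the desk for that reason?

Ingrid should offer to set which manuscript on the desk for that reason.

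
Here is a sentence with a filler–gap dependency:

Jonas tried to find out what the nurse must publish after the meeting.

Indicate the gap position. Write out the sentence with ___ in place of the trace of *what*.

Underlying clause: The nurse must publish what after the meeting.
'what' is the direct object of 'publish'. The gap is right after 'publish'.

Jonas tried to find out what the nurse must publish ___ after the meeting.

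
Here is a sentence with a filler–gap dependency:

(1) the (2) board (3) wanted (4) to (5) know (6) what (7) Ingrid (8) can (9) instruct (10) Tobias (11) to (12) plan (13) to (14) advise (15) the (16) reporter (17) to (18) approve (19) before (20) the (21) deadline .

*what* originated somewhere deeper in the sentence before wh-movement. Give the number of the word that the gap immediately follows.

Before movement: Ingrid can instruct Tobias to plan to advise the reporter to approve what before the deadline.
The filler 'what' is interpreted as the direct object of 'approve'. Fronting leaves a gap immediately after 'approve':
The board wanted to know what Ingrid can instruct Tobias to plan to advise the reporter to approve ___ before the deadline.
'approve' is word 18.

18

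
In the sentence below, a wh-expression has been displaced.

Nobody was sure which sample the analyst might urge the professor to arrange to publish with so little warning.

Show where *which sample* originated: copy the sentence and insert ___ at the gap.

Pre-movement form: The analyst might urge the professor to arrange to publish which sample with so little warning.
The filler 'which sample' is interpreted as the direct object of 'publish'. The gap is right after 'publish'.

Nobody was sure which sample the analyst might urge the professor to arrange to publish ___ with so little warning.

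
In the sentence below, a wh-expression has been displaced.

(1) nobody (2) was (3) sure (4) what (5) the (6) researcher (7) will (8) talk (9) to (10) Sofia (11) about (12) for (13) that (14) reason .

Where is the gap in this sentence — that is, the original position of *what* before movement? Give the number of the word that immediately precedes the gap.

Before movement: The researcher will talk to Sofia about what for that reason.
'what' functions as the object of the preposition 'about'. Wh-movement fronts it, leaving a gap right after 'about':
Nobody was sure what the researcher will talk to Sofia about ___ for that reason.
'about' is word 11.

11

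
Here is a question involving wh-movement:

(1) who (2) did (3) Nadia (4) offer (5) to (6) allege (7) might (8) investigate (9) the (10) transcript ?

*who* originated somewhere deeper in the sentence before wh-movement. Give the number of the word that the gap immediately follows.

Underlying clause: Nadia did offer to allege who might investigate the transcript.
'who' is the subject of the clause embedded under 'allege'. Wh-movement fronts it, leaving a gap right after 'allege':
Who did Nadia offer to allege ___ might investigate the transcript?
'allege' is word 6.

6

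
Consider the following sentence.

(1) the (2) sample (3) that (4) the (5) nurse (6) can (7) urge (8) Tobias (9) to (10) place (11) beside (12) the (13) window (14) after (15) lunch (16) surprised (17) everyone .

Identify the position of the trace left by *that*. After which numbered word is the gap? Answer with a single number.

10

'that' is the direct object of 'place'. Wh-movement fronts it, leaving a gap right after 'place':
The sample that the nurse can urge Tobias to place ___ beside the window after lunch surprised everyone.
'place' is word 10.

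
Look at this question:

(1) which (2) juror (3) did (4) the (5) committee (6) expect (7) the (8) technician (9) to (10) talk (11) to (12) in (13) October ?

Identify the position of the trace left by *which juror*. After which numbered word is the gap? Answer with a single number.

Pre-movement form: The committee did expect the technician to talk to which juror in October.
The filler 'which juror' is interpreted as the object of the preposition 'to'. It moves to the left edge, and the trace sits right after 'to':
Which juror did the committee expect the technician to talk to ___ in October?
'to' is word 11.

11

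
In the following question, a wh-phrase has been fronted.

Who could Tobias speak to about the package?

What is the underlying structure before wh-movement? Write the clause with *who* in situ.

Tobias could speak to who about the package.

The filler 'who' is interpreted as the object of the preposition 'to'. Wh-movement fronts it, leaving a gap right after 'to':
Who could Tobias speak to ___ about the package?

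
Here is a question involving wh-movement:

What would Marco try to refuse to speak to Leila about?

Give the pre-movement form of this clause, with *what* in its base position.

The filler 'what' is interpreted as the object of the preposition 'about'. It moves to the left edge, and the trace sits right after 'about':
What would Marco try to refuse to speak to Leila about ___?

Marco would try to refuse to speak to Leila about what.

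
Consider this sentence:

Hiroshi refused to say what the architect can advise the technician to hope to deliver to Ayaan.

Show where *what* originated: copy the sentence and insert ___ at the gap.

Hiroshi refused to say what the architect can advise the technician to hope to deliver ___ to Ayaan.

In situ: The architect can advise the technician to hope to deliver what to Ayaan.
The filler 'what' is interpreted as the direct object of 'deliver'. The gap is right after 'deliver'.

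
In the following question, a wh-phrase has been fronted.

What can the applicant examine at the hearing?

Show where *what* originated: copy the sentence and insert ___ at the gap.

Before movement: The applicant can examine what at the hearing.
The filler 'what' is interpreted as the direct object of 'examine'. The gap is right after 'examine'.

What can the applicant examine ___ at the hearing?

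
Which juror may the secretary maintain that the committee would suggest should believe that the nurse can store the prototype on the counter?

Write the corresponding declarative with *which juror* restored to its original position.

The filler 'which juror' is interpreted as the subject of the clause embedded under 'suggest'. Wh-movement fronts it, leaving a gap right after 'suggest':
Which juror may the secretary maintain that the committee would suggest ___ should believe that the nurse can store the prototype on the counter?

The secretary may maintain that the committee would suggest which juror should believe that the nurse can store the prototype on the counter.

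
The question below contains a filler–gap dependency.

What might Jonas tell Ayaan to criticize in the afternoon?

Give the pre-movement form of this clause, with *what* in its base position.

Jonas might tell Ayaan to criticize what in the afternoon.

The filler 'what' is interpreted as the direct object of 'criticize'. It moves to the left edge, and the trace sits right after 'criticize':
What might Jonas tell Ayaan to criticize ___ in the afternoon?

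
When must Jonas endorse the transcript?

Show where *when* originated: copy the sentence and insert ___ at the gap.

When must Jonas endorse the transcript ___?

Underlying clause: Jonas must endorse the transcript when.
The filler 'when' is interpreted as the temporal adjunct. The gap is right after 'transcript'.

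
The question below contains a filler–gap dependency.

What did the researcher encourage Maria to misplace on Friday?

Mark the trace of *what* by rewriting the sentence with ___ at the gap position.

What did the researcher encourage Maria to misplace ___ on Friday?

Pre-movement form: The researcher did encourage Maria to misplace what on Friday.
'what' functions as the direct object of 'misplace'. The gap is right after 'misplace'.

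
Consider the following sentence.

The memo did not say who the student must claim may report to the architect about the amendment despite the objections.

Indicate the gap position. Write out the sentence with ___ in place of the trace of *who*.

Pre-movement form: The student must claim who may report to the architect about the amendment despite the objections.
The filler 'who' is interpreted as the subject of the clause embedded under 'claim'. The gap is right after 'claim'.

The memo did not say who the student must claim ___ may report to the architect about the amendment despite the objections.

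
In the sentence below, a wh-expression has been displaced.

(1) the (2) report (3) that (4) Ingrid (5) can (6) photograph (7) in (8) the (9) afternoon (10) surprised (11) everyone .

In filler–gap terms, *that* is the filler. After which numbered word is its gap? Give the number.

The filler 'that' is interpreted as the direct object of 'photograph'. Fronting leaves a gap immediately after 'photograph':
The report that Ingrid can photograph ___ in the afternoon surprised everyone.
'photograph' is word 6.

6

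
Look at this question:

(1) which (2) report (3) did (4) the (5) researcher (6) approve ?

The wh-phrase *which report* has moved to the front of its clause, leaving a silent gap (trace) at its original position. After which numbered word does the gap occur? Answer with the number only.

6

Underlying clause: The researcher did approve which report.
The filler 'which report' is interpreted as the direct object of 'approve'. Wh-movement fronts it, leaving a gap right after 'approve':
Which report did the researcher approve ___?
'approve' is word 6.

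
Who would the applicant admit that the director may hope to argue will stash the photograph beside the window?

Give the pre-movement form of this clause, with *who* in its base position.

The applicant would admit that the director may hope to argue who will stash the photograph beside the window.

'who' functions as the subject of the clause embedded under 'argue'. It moves to the left edge, and the trace sits right after 'argue':
Who would the applicant admit that the director may hope to argue ___ will stash the photograph beside the window?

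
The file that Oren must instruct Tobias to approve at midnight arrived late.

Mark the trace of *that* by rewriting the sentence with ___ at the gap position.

'that' functions as the direct object of 'approve'. The gap is right after 'approve'.

The file that Oren must instruct Tobias to approve ___ at midnight arrived late.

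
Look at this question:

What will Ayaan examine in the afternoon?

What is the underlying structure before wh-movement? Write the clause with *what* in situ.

'what' functions as the direct object of 'examine'. Fronting leaves a gap immediately after 'examine':
What will Ayaan examine ___ in the afternoon?

Ayaan will examine what in the afternoon.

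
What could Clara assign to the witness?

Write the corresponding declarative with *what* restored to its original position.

'what' functions as the direct object of 'assign'. Wh-movement fronts it, leaving a gap right after 'assign':
What could Clara assign ___ to the witness?

Clara could assign what to the witness.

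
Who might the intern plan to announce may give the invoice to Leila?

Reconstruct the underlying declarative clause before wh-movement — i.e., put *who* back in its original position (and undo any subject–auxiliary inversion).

'who' is the subject of the clause embedded under 'announce'. Fronting leaves a gap immediately after 'announce':
Who might the intern plan to announce ___ may give the invoice to Leila?

The intern might plan to announce who may give the invoice to Leila.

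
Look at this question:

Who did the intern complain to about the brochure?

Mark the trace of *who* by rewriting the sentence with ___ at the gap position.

Who did the intern complain to ___ about the brochure?

Pre-movement form: The intern did complain to who about the brochure.
'who' is the object of the preposition 'to'. The gap is right after 'to'.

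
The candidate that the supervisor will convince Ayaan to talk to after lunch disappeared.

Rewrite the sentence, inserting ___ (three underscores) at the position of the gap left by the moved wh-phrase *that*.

The filler 'that' is interpreted as the object of the preposition 'to'. The gap is right after 'to'.

The candidate that the supervisor will convince Ayaan to talk to ___ after lunch disappeared.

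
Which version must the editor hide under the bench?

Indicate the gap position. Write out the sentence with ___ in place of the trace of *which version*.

Which version must the editor hide ___ under the bench?

Pre-movement form: The editor must hide which version under the bench.
'which version' is the direct object of 'hide'. The gap is right after 'hide'.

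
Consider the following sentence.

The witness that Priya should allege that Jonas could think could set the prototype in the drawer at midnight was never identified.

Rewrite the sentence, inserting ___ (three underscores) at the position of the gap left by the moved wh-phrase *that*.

The witness that Priya should allege that Jonas could think ___ could set the prototype in the drawer at midnight was never identified.

'that' functions as the subject of the clause embedded under 'think'. The gap is right after 'think'.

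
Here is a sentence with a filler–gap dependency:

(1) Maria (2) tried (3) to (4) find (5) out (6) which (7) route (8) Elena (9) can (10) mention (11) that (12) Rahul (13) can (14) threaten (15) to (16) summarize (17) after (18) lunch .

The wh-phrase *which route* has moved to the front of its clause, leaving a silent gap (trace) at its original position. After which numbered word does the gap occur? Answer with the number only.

Underlying clause: Elena can mention that Rahul can threaten to summarize which route after lunch.
The filler 'which route' is interpreted as the direct object of 'summarize'. Fronting leaves a gap immediately after 'summarize':
Maria tried to find out which route Elena can mention that Rahul can threaten to summarize ___ after lunch.
'summarize' is word 16.

16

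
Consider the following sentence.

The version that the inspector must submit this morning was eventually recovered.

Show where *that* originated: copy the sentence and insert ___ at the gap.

The filler 'that' is interpreted as the direct object of 'submit'. The gap is right after 'submit'.

The version that the inspector must submit ___ this morning was eventually recovered.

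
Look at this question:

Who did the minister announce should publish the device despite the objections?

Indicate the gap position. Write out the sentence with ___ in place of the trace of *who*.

Who did the minister announce ___ should publish the device despite the objections?

In situ: The minister did announce who should publish the device despite the objections.
The filler 'who' is interpreted as the subject of the clause embedded under 'announce'. The gap is right after 'announce'.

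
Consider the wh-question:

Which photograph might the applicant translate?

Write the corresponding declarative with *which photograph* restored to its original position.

The applicant might translate which photograph.

'which photograph' functions as the direct object of 'translate'. Fronting leaves a gap immediately after 'translate':
Which photograph might the applicant translate ___?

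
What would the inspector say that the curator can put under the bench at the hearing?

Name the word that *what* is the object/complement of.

Before movement: The inspector would say that the curator can put what under the bench at the hearing.
'what' is the direct object of 'put'. Fronting leaves a gap immediately after 'put':
What would the inspector say that the curator can put ___ under the bench at the hearing?

put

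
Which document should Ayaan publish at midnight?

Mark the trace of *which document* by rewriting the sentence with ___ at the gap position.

Which document should Ayaan publish ___ at midnight?

Pre-movement form: Ayaan should publish which document at midnight.
The filler 'which document' is interpreted as the direct object of 'publish'. The gap is right after 'publish'.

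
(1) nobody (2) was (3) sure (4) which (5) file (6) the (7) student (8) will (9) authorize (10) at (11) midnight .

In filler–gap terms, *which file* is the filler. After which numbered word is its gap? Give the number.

9

Underlying clause: The student will authorize which file at midnight.
'which file' functions as the direct object of 'authorize'. It moves to the left edge, and the trace sits right after 'authorize':
Nobody was sure which file the student will authorize ___ at midnight.
'authorize' is word 9.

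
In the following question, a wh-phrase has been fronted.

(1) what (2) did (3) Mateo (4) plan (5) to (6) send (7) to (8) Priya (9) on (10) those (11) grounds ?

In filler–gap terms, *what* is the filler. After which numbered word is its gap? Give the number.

Before movement: Mateo did plan to send what to Priya on those grounds.
The filler 'what' is interpreted as the direct object of 'send'. Fronting leaves a gap immediately after 'send':
What did Mateo plan to send ___ to Priya on those grounds?
'send' is word 6.

6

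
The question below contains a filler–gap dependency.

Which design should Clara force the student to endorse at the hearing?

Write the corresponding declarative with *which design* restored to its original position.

'which design' functions as the direct object of 'endorse'. It moves to the left edge, and the trace sits right after 'endorse':
Which design should Clara force the student to endorse ___ at the hearing?

Clara should force the student to endorse which design at the hearing.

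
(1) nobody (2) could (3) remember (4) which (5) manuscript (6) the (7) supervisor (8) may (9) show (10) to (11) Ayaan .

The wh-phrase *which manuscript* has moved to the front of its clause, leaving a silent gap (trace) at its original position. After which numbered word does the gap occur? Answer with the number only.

9

Pre-movement form: The supervisor may show which manuscript to Ayaan.
'which manuscript' functions as the direct object of 'show'. Fronting leaves a gap immediately after 'show':
Nobody could remember which manuscript the supervisor may show ___ to Ayaan.
'show' is word 9.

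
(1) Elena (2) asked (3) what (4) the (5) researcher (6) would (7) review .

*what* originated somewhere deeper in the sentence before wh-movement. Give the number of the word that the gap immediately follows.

7

In situ: The researcher would review what.
The filler 'what' is interpreted as the direct object of 'review'. Fronting leaves a gap immediately after 'review':
Elena asked what the researcher would review ___.
'review' is word 7.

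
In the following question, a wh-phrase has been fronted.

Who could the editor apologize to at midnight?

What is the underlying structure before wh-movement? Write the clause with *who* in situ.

The editor could apologize to who at midnight.

'who' is the object of the preposition 'to'. Wh-movement fronts it, leaving a gap right after 'to':
Who could the editor apologize to ___ at midnight?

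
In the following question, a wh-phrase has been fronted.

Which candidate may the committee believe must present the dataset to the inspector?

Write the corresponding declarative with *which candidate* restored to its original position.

The committee may believe which candidate must present the dataset to the inspector.

'which candidate' functions as the subject of the clause embedded under 'believe'. It moves to the left edge, and the trace sits right after 'believe':
Which candidate may the committee believe ___ must present the dataset to the inspector?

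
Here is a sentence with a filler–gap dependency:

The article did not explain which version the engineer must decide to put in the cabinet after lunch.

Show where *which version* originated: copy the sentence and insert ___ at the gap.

Pre-movement form: The engineer must decide to put which version in the cabinet after lunch.
'which version' functions as the direct object of 'put'. The gap is right after 'put'.

The article did not explain which version the engineer must decide to put ___ in the cabinet after lunch.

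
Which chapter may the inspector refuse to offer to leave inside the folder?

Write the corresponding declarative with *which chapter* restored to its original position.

The filler 'which chapter' is interpreted as the direct object of 'leave'. Wh-movement fronts it, leaving a gap right after 'leave':
Which chapter may the inspector refuse to offer to leave ___ inside the folder?

The inspector may refuse to offer to leave which chapter inside the folder.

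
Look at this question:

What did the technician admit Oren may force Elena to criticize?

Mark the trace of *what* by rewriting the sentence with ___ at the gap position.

In situ: The technician did admit Oren may force Elena to criticize what.
'what' is the direct object of 'criticize'. The gap is right after 'criticize'.

What did the technician admit Oren may force Elena to criticize ___?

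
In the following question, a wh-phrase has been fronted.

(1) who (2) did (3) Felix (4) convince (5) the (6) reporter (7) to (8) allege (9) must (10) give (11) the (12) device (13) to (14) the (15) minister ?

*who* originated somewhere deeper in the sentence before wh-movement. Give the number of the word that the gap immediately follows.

8

Before movement: Felix did convince the reporter to allege who must give the device to the minister.
'who' functions as the subject of the clause embedded under 'allege'. It moves to the left edge, and the trace sits right after 'allege':
Who did Felix convince the reporter to allege ___ must give the device to the minister?
'allege' is word 8.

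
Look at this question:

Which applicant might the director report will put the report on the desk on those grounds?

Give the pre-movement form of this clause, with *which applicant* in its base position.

'which applicant' is the subject of the clause embedded under 'report'. Wh-movement fronts it, leaving a gap right after 'report':
Which applicant might the director report ___ will put the report on the desk on those grounds?

The director might report which applicant will put the report on the desk on those grounds.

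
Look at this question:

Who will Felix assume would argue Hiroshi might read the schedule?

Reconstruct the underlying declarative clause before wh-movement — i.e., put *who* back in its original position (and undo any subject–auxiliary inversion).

'who' is the subject of the clause embedded under 'assume'. It moves to the left edge, and the trace sits right after 'assume':
Who will Felix assume ___ would argue Hiroshi might read the schedule?

Felix will assume who would argue Hiroshi might read the schedule.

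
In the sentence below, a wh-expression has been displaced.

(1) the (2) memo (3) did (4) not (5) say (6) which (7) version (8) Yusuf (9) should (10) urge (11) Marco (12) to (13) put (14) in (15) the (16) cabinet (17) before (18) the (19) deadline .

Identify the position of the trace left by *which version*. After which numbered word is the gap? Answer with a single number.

Underlying clause: Yusuf should urge Marco to put which version in the cabinet before the deadline.
The filler 'which version' is interpreted as the direct object of 'put'. It moves to the left edge, and the trace sits right after 'put':
The memo did not say which version Yusuf should urge Marco to put ___ in the cabinet before the deadline.
'put' is word 13.

13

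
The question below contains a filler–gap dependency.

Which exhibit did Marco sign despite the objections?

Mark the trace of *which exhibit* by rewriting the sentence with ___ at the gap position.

Underlying clause: Marco did sign which exhibit despite the objections.
'which exhibit' functions as the direct object of 'sign'. The gap is right after 'sign'.

Which exhibit did Marco sign ___ despite the objections?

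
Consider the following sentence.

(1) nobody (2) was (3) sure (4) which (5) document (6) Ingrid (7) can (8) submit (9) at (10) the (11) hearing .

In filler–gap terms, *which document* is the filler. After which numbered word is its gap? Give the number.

8

Pre-movement form: Ingrid can submit which document at the hearing.
'which document' is the direct object of 'submit'. Fronting leaves a gap immediately after 'submit':
Nobody was sure which document Ingrid can submit ___ at the hearing.
'submit' is word 8.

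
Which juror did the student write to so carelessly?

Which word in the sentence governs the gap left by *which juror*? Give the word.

to

In situ: The student did write to which juror so carelessly.
The filler 'which juror' is interpreted as the object of the preposition 'to'. Wh-movement fronts it, leaving a gap right after 'to':
Which juror did the student write to ___ so carelessly?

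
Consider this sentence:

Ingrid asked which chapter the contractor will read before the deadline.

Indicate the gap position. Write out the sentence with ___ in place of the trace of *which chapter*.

Underlying clause: The contractor will read which chapter before the deadline.
'which chapter' functions as the direct object of 'read'. The gap is right after 'read'.

Ingrid asked which chapter the contractor will read ___ before the deadline.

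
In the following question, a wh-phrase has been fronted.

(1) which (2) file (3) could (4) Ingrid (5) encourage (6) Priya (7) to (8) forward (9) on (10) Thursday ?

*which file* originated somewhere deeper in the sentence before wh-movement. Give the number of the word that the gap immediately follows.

In situ: Ingrid could encourage Priya to forward which file on Thursday.
'which file' functions as the direct object of 'forward'. Fronting leaves a gap immediately after 'forward':
Which file could Ingrid encourage Priya to forward ___ on Thursday?
'forward' is word 8.

8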